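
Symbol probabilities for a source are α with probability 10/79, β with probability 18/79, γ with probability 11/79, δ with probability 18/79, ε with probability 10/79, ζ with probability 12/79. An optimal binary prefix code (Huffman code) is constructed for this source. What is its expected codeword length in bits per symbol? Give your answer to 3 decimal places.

2.544 bits/symbol

Repeatedly combine the two least-probable nodes; the expected code length is the sum of the merged weights.
merge 10/79 + 10/79 → 20/79
merge 11/79 + 12/79 → 23/79
merge 18/79 + 18/79 → 36/79
merge 20/79 + 23/79 → 43/79
merge 36/79 + 43/79 → 1
L = 20/79 + 23/79 + 36/79 + 43/79 + 1 = 201/79 ≈ 2.544 bits/symbol.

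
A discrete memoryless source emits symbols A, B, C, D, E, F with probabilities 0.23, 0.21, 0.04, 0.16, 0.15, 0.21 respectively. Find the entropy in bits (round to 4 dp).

2.4526 bits

H = −Σ pᵢ log₂ pᵢ.
−0.23·log₂(0.23) = 0.4877
−0.21·log₂(0.21) = 0.4728
−0.04·log₂(0.04) = 0.1858
−0.16·log₂(0.16) = 0.4230
−0.15·log₂(0.15) = 0.4105
−0.21·log₂(0.21) = 0.4728
Sum ≈ 2.4526 → 2.4526 bits.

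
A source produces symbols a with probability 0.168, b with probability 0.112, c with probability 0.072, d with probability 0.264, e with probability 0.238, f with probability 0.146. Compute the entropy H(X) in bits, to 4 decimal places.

2.4648 bits

H = −Σ pᵢ log₂ pᵢ.
−0.168·log₂(0.168) = 0.4323
−0.112·log₂(0.112) = 0.3537
−0.072·log₂(0.072) = 0.2733
−0.264·log₂(0.264) = 0.5072
−0.238·log₂(0.238) = 0.4929
−0.146·log₂(0.146) = 0.4053
Sum ≈ 2.4648 → 2.4648 bits.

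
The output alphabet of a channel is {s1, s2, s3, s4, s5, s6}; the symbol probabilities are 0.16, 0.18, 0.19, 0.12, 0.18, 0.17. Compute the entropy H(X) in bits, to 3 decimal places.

H = −Σ pᵢ log₂ pᵢ.
−0.16·log₂(0.16) = 0.4230
−0.18·log₂(0.18) = 0.4453
−0.19·log₂(0.19) = 0.4552
−0.12·log₂(0.12) = 0.3671
−0.18·log₂(0.18) = 0.4453
−0.17·log₂(0.17) = 0.4346
Sum ≈ 2.5705 → 2.571 bits.

2.571 bits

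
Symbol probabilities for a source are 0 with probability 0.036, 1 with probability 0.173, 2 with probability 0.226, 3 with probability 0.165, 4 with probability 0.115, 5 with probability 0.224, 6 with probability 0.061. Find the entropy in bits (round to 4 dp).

2.6128 bits

H = −Σ pᵢ log₂ pᵢ.
−0.036·log₂(0.036) = 0.1727
−0.173·log₂(0.173) = 0.4379
−0.226·log₂(0.226) = 0.4849
−0.165·log₂(0.165) = 0.4289
−0.115·log₂(0.115) = 0.3588
−0.224·log₂(0.224) = 0.4835
−0.061·log₂(0.061) = 0.2461
Sum ≈ 2.6128 → 2.6128 bits.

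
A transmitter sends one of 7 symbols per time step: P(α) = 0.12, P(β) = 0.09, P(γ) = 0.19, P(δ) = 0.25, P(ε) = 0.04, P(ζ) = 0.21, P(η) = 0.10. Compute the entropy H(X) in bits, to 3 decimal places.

2.626 bits

H = −Σ pᵢ log₂ pᵢ.
−0.12·log₂(0.12) = 0.3671
−0.09·log₂(0.09) = 0.3127
−0.19·log₂(0.19) = 0.4552
−0.25·log₂(0.25) = 0.5000
−0.04·log₂(0.04) = 0.1858
−0.21·log₂(0.21) = 0.4728
−0.10·log₂(0.10) = 0.3322
Sum ≈ 2.6257 → 2.626 bits.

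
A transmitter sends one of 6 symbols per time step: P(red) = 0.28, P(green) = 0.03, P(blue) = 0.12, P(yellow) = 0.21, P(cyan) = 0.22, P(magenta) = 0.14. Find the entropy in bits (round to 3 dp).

H = −Σ pᵢ log₂ pᵢ.
−0.28·log₂(0.28) = 0.5142
−0.03·log₂(0.03) = 0.1518
−0.12·log₂(0.12) = 0.3671
−0.21·log₂(0.21) = 0.4728
−0.22·log₂(0.22) = 0.4806
−0.14·log₂(0.14) = 0.3971
Sum ≈ 2.3836 → 2.384 bits.

2.384 bits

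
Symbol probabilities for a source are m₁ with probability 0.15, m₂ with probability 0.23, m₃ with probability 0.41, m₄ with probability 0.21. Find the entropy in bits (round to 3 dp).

H = −Σ pᵢ log₂ pᵢ.
−0.15·log₂(0.15) = 0.4105
−0.23·log₂(0.23) = 0.4877
−0.41·log₂(0.41) = 0.5274
−0.21·log₂(0.21) = 0.4728
Sum ≈ 1.8984 → 1.898 bits.

1.898 bits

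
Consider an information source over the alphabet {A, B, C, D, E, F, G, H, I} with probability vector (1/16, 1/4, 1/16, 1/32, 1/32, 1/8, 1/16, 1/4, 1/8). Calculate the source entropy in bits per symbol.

2.8125 bits

Each probability is a power of 1/2, so log₂(1/p) is an integer.
H = Σ p·log₂(1/p) = 1/16·4 + 1/4·2 + 1/16·4 + 1/32·5 + 1/32·5 + 1/8·3 + 1/16·4 + 1/4·2 + 1/8·3 = 2.8125 bits.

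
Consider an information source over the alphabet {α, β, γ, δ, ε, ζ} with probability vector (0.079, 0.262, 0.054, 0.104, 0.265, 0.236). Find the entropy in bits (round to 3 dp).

H = −Σ pᵢ log₂ pᵢ.
−0.079·log₂(0.079) = 0.2893
−0.262·log₂(0.262) = 0.5063
−0.054·log₂(0.054) = 0.2274
−0.104·log₂(0.104) = 0.3396
−0.265·log₂(0.265) = 0.5077
−0.236·log₂(0.236) = 0.4916
Sum ≈ 2.3619 → 2.362 bits.

2.362 bits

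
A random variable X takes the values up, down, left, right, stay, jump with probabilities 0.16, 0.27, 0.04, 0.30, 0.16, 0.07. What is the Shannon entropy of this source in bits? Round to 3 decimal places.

H = −Σ pᵢ log₂ pᵢ.
−0.16·log₂(0.16) = 0.4230
−0.27·log₂(0.27) = 0.5100
−0.04·log₂(0.04) = 0.1858
−0.30·log₂(0.30) = 0.5211
−0.16·log₂(0.16) = 0.4230
−0.07·log₂(0.07) = 0.2686
Sum ≈ 2.3315 → 2.331 bits.

2.331 bits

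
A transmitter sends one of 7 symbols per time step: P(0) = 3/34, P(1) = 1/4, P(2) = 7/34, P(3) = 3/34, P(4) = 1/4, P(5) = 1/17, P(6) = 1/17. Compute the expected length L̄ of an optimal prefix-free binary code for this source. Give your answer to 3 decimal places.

Repeatedly combine the two least-probable nodes; the expected code length is the sum of the merged weights.
merge 1/17 + 1/17 → 2/17
merge 3/34 + 3/34 → 3/17
merge 2/17 + 3/17 → 5/17
merge 7/34 + 1/4 → 31/68
merge 1/4 + 5/17 → 37/68
merge 31/68 + 37/68 → 1
L = 2/17 + 3/17 + 5/17 + 31/68 + 37/68 + 1 = 44/17 ≈ 2.588 bits/symbol.

2.588 bits/symbol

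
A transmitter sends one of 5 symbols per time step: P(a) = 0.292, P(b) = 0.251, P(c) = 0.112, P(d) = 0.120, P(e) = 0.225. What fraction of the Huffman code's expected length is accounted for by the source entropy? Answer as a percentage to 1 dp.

99.6%

Entropy H = −Σ p log₂ p ≈ 2.2241 bits.
Huffman merges: 14/125+3/25→29/125; 9/40+29/125→457/1000; 251/1000+73/250→543/1000; 457/1000+543/1000→1. L = 279/125 ≈ 2.2320.
Efficiency = H/L = 2.2241/2.2320 = 99.6%.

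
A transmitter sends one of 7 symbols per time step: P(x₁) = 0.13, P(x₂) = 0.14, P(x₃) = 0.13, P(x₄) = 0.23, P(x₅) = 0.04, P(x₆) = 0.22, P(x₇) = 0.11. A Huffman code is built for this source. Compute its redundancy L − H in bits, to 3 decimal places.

0.033 bits

Entropy H = −Σ p log₂ p ≈ 2.6667 bits.
Huffman merges: 1/25+11/100→3/20; 13/100+13/100→13/50; 7/50+3/20→29/100; 11/50+23/100→9/20; 13/50+29/100→11/20; 9/20+11/20→1. L = 27/10 ≈ 2.7000.
L − H = 2.7000 − 2.6667 = 0.033 bits.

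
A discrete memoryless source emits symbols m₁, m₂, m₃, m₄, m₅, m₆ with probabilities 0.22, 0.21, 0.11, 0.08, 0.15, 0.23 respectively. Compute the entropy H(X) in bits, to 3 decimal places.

H = −Σ pᵢ log₂ pᵢ.
−0.22·log₂(0.22) = 0.4806
−0.21·log₂(0.21) = 0.4728
−0.11·log₂(0.11) = 0.3503
−0.08·log₂(0.08) = 0.2915
−0.15·log₂(0.15) = 0.4105
−0.23·log₂(0.23) = 0.4877
Sum ≈ 2.4934 → 2.493 bits.

2.493 bits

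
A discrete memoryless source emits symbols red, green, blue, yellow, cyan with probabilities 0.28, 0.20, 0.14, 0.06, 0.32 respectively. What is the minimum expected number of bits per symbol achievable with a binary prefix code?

Repeatedly combine the two least-probable nodes; the expected code length is the sum of the merged weights.
merge 3/50 + 7/50 → 1/5
merge 1/5 + 1/5 → 2/5
merge 7/25 + 8/25 → 3/5
merge 2/5 + 3/5 → 1
L = 1/5 + 2/5 + 3/5 + 1 = 11/5 = 2.2 bits/symbol.

2.2 bits/symbol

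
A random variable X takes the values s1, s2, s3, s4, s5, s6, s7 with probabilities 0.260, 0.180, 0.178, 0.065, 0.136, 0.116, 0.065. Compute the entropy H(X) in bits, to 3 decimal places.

H = −Σ pᵢ log₂ pᵢ.
−0.260·log₂(0.260) = 0.5053
−0.180·log₂(0.180) = 0.4453
−0.178·log₂(0.178) = 0.4432
−0.065·log₂(0.065) = 0.2563
−0.136·log₂(0.136) = 0.3915
−0.116·log₂(0.116) = 0.3605
−0.065·log₂(0.065) = 0.2563
Sum ≈ 2.6584 → 2.658 bits.

2.658 bits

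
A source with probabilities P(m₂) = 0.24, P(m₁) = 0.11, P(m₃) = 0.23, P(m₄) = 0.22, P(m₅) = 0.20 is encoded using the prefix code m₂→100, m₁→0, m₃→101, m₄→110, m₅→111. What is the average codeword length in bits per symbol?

2.78 bits/symbol

L̄ = Σ pᵢ·ℓᵢ = 0.24·3 + 0.11·1 + 0.23·3 + 0.22·3 + 0.20·3 = 2.78 bits/symbol.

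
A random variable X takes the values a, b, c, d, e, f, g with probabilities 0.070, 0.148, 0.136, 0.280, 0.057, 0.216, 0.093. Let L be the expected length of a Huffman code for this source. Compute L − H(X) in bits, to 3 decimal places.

0.017 bits

Entropy H = −Σ p log₂ p ≈ 2.6140 bits.
Huffman merges: 57/1000+7/100→127/1000; 93/1000+127/1000→11/50; 17/125+37/250→71/250; 27/125+11/50→109/250; 7/25+71/250→141/250; 109/250+141/250→1. L = 2631/1000 ≈ 2.6310.
L − H = 2.6310 − 2.6140 = 0.017 bits.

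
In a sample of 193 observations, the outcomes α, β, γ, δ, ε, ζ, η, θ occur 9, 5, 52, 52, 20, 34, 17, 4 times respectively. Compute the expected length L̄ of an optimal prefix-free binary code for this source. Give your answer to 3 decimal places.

2.601 bits/symbol

Probabilities are the counts divided by 193.
Repeatedly combine the two least-probable nodes; the expected code length is the sum of the merged weights.
merge 4/193 + 5/193 → 9/193
merge 9/193 + 9/193 → 18/193
merge 17/193 + 18/193 → 35/193
merge 20/193 + 34/193 → 54/193
merge 35/193 + 52/193 → 87/193
merge 52/193 + 54/193 → 106/193
merge 87/193 + 106/193 → 1
L = 9/193 + 18/193 + 35/193 + 54/193 + 87/193 + 106/193 + 1 = 502/193 ≈ 2.601 bits/symbol.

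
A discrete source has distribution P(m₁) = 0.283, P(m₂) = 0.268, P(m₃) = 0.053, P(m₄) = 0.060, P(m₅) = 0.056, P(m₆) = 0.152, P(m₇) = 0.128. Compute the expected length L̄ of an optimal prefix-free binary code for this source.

2.558 bits/symbol

Repeatedly combine the two least-probable nodes; the expected code length is the sum of the merged weights.
merge 53/1000 + 7/125 → 109/1000
merge 3/50 + 109/1000 → 169/1000
merge 16/125 + 19/125 → 7/25
merge 169/1000 + 67/250 → 437/1000
merge 7/25 + 283/1000 → 563/1000
merge 437/1000 + 563/1000 → 1
L = 109/1000 + 169/1000 + 7/25 + 437/1000 + 563/1000 + 1 = 1279/500 = 2.558 bits/symbol.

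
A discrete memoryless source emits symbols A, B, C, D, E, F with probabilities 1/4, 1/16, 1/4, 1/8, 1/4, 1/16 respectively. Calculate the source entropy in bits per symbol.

Each probability is a power of 1/2, so log₂(1/p) is an integer.
H = Σ p·log₂(1/p) = 1/4·2 + 1/16·4 + 1/4·2 + 1/8·3 + 1/4·2 + 1/16·4 = 2.375 bits.

2.375 bits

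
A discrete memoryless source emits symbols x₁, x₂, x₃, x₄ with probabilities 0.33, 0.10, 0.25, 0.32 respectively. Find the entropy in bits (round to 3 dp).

H = −Σ pᵢ log₂ pᵢ.
−0.33·log₂(0.33) = 0.5278
−0.10·log₂(0.10) = 0.3322
−0.25·log₂(0.25) = 0.5000
−0.32·log₂(0.32) = 0.5260
Sum ≈ 1.8860 → 1.886 bits.

1.886 bits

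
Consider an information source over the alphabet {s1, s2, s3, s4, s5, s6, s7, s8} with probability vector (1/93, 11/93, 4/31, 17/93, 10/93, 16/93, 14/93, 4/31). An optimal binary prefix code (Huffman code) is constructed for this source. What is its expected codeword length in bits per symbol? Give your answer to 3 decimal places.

Repeatedly combine the two least-probable nodes; the expected code length is the sum of the merged weights.
merge 1/93 + 10/93 → 11/93
merge 11/93 + 11/93 → 22/93
merge 4/31 + 4/31 → 8/31
merge 14/93 + 16/93 → 10/31
merge 17/93 + 22/93 → 13/31
merge 8/31 + 10/31 → 18/31
merge 13/31 + 18/31 → 1
L = 11/93 + 22/93 + 8/31 + 10/31 + 13/31 + 18/31 + 1 = 91/31 ≈ 2.935 bits/symbol.

2.935 bits/symbol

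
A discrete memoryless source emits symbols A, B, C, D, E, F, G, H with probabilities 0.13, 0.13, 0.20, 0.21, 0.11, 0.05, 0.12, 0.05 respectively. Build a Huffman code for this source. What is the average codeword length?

2.89 bits/symbol

Repeatedly combine the two least-probable nodes; the expected code length is the sum of the merged weights.
merge 1/20 + 1/20 → 1/10
merge 1/10 + 11/100 → 21/100
merge 3/25 + 13/100 → 1/4
merge 13/100 + 1/5 → 33/100
merge 21/100 + 21/100 → 21/50
merge 1/4 + 33/100 → 29/50
merge 21/50 + 29/50 → 1
L = 1/10 + 21/100 + 1/4 + 33/100 + 21/50 + 29/50 + 1 = 289/100 = 2.89 bits/symbol.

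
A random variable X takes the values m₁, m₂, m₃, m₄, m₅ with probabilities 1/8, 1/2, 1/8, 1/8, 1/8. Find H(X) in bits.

Each probability is a power of 1/2, so log₂(1/p) is an integer.
H = Σ p·log₂(1/p) = 1/8·3 + 1/2·1 + 1/8·3 + 1/8·3 + 1/8·3 = 2 bits.

2 bits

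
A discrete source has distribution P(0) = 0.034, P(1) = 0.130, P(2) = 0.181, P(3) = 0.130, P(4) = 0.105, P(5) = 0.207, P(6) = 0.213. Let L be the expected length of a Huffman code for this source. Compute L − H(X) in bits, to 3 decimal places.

Entropy H = −Σ p log₂ p ≈ 2.6645 bits.
Huffman merges: 17/500+21/200→139/1000; 13/100+13/100→13/50; 139/1000+181/1000→8/25; 207/1000+213/1000→21/50; 13/50+8/25→29/50; 21/50+29/50→1. L = 2719/1000 ≈ 2.7190.
L − H = 2.7190 − 2.6645 = 0.055 bits.

0.055 bits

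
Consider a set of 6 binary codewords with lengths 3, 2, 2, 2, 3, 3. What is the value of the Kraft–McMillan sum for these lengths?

1.125

With common denominator 2^3 = 8: Σ 2^(−ℓᵢ) = 1/8 + 2/8 + 2/8 + 2/8 + 1/8 + 1/8 = 9/8 = 1.125.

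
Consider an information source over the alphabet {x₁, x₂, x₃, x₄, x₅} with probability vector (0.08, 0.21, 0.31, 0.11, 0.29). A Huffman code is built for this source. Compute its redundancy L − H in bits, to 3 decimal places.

0.034 bits

Entropy H = −Σ p log₂ p ≈ 2.1563 bits.
Huffman merges: 2/25+11/100→19/100; 19/100+21/100→2/5; 29/100+31/100→3/5; 2/5+3/5→1. L = 219/100 ≈ 2.1900.
L − H = 2.1900 − 2.1563 = 0.034 bits.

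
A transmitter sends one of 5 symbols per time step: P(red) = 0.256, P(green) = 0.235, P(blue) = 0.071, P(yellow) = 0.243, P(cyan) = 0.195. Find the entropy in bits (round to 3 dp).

2.221 bits

H = −Σ pᵢ log₂ pᵢ.
−0.256·log₂(0.256) = 0.5032
−0.235·log₂(0.235) = 0.4910
−0.071·log₂(0.071) = 0.2709
−0.243·log₂(0.243) = 0.4960
−0.195·log₂(0.195) = 0.4599
Sum ≈ 2.2210 → 2.221 bits.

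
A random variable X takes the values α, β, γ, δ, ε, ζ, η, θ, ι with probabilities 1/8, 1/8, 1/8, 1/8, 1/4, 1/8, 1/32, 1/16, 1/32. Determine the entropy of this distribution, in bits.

Each probability is a power of 1/2, so log₂(1/p) is an integer.
H = Σ p·log₂(1/p) = 1/8·3 + 1/8·3 + 1/8·3 + 1/8·3 + 1/4·2 + 1/8·3 + 1/32·5 + 1/16·4 + 1/32·5 = 2.9375 bits.

2.9375 bits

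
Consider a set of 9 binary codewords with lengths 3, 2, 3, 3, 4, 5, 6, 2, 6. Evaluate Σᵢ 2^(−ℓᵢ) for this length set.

With common denominator 2^6 = 64: Σ 2^(−ℓᵢ) = 8/64 + 16/64 + 8/64 + 8/64 + 4/64 + 2/64 + 1/64 + 16/64 + 1/64 = 64/64 = 1.

1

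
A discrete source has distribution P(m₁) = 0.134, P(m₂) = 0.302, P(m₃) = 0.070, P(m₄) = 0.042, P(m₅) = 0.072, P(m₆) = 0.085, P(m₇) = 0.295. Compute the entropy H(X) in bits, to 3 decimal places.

H = −Σ pᵢ log₂ pᵢ.
−0.134·log₂(0.134) = 0.3886
−0.302·log₂(0.302) = 0.5217
−0.070·log₂(0.070) = 0.2686
−0.042·log₂(0.042) = 0.1921
−0.072·log₂(0.072) = 0.2733
−0.085·log₂(0.085) = 0.3023
−0.295·log₂(0.295) = 0.5196
Sum ≈ 2.4660 → 2.466 bits.

2.466 bits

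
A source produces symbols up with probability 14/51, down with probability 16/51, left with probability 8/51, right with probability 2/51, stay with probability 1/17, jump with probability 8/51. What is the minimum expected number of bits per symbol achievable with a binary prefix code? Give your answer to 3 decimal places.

Repeatedly combine the two least-probable nodes; the expected code length is the sum of the merged weights.
merge 2/51 + 1/17 → 5/51
merge 5/51 + 8/51 → 13/51
merge 8/51 + 13/51 → 7/17
merge 14/51 + 16/51 → 10/17
merge 7/17 + 10/17 → 1
L = 5/51 + 13/51 + 7/17 + 10/17 + 1 = 40/17 ≈ 2.353 bits/symbol.

2.353 bits/symbol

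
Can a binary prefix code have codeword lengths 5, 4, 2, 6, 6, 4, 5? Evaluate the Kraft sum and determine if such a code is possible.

0.46875; yes

With common denominator 2^6 = 64: Σ 2^(−ℓᵢ) = 2/64 + 4/64 + 16/64 + 1/64 + 1/64 + 4/64 + 2/64 = 30/64 = 0.46875.
Kraft's inequality requires Σ ≤ 1; here Σ = 0.46875 ≤ 1, so such a prefix code exists.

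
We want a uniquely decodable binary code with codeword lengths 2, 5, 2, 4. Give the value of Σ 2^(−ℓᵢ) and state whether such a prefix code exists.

0.59375; yes

With common denominator 2^5 = 32: Σ 2^(−ℓᵢ) = 8/32 + 1/32 + 8/32 + 2/32 = 19/32 = 0.59375.
Kraft's inequality requires Σ ≤ 1; here Σ = 0.59375 ≤ 1, so such a prefix code exists.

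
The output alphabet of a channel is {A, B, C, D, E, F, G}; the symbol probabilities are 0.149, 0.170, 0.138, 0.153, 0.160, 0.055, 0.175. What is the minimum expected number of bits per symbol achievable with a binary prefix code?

2.825 bits/symbol

Repeatedly combine the two least-probable nodes; the expected code length is the sum of the merged weights.
merge 11/200 + 69/500 → 193/1000
merge 149/1000 + 153/1000 → 151/500
merge 4/25 + 17/100 → 33/100
merge 7/40 + 193/1000 → 46/125
merge 151/500 + 33/100 → 79/125
merge 46/125 + 79/125 → 1
L = 193/1000 + 151/500 + 33/100 + 46/125 + 79/125 + 1 = 113/40 = 2.825 bits/symbol.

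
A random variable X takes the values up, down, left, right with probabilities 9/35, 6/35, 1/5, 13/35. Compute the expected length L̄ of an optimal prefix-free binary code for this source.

2 bits/symbol

Repeatedly combine the two least-probable nodes; the expected code length is the sum of the merged weights.
merge 6/35 + 1/5 → 13/35
merge 9/35 + 13/35 → 22/35
merge 13/35 + 22/35 → 1
L = 13/35 + 22/35 + 1 = 2 bits/symbol.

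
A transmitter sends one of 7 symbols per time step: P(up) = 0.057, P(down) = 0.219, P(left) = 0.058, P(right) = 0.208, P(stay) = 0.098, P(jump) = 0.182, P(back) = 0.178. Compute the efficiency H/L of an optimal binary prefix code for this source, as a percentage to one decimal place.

Entropy H = −Σ p log₂ p ≈ 2.6438 bits.
Huffman merges: 57/1000+29/500→23/200; 49/500+23/200→213/1000; 89/500+91/500→9/25; 26/125+213/1000→421/1000; 219/1000+9/25→579/1000; 421/1000+579/1000→1. L = 336/125 ≈ 2.6880.
Efficiency = H/L = 2.6438/2.6880 = 98.4%.

98.4%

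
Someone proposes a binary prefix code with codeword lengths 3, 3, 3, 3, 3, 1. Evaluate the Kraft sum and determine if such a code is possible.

With common denominator 2^3 = 8: Σ 2^(−ℓᵢ) = 1/8 + 1/8 + 1/8 + 1/8 + 1/8 + 4/8 = 9/8 = 1.125.
Kraft's inequality requires Σ ≤ 1; here Σ = 1.125 > 1, so no such prefix code exists.

1.125; no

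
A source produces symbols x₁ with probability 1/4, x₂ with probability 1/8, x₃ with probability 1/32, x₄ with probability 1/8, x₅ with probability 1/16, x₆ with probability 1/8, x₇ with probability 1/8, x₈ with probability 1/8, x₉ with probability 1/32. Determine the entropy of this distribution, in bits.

Each probability is a power of 1/2, so log₂(1/p) is an integer.
H = Σ p·log₂(1/p) = 1/4·2 + 1/8·3 + 1/32·5 + 1/8·3 + 1/16·4 + 1/8·3 + 1/8·3 + 1/8·3 + 1/32·5 = 2.9375 bits.

2.9375 bits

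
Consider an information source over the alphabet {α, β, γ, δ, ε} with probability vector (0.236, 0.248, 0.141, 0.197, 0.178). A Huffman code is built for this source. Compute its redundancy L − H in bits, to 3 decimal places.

0.025 bits

Entropy H = −Σ p log₂ p ≈ 2.2939 bits.
Huffman merges: 141/1000+89/500→319/1000; 197/1000+59/250→433/1000; 31/125+319/1000→567/1000; 433/1000+567/1000→1. L = 2319/1000 ≈ 2.3190.
L − H = 2.3190 − 2.2939 = 0.025 bits.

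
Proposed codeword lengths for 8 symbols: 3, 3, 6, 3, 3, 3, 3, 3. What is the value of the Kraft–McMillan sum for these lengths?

0.890625

With common denominator 2^6 = 64: Σ 2^(−ℓᵢ) = 8/64 + 8/64 + 1/64 + 8/64 + 8/64 + 8/64 + 8/64 + 8/64 = 57/64 = 0.890625.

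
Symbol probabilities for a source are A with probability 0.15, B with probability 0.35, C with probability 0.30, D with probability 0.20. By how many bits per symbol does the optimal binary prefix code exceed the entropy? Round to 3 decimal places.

0.074 bits

Entropy H = −Σ p log₂ p ≈ 1.9261 bits.
Huffman merges: 3/20+1/5→7/20; 3/10+7/20→13/20; 7/20+13/20→1. L = 2 ≈ 2.0000.
L − H = 2.0000 − 1.9261 = 0.074 bits.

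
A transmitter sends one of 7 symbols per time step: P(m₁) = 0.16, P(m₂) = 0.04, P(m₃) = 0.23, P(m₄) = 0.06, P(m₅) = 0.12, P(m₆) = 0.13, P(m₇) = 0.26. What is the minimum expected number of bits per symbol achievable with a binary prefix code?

Repeatedly combine the two least-probable nodes; the expected code length is the sum of the merged weights.
merge 1/25 + 3/50 → 1/10
merge 1/10 + 3/25 → 11/50
merge 13/100 + 4/25 → 29/100
merge 11/50 + 23/100 → 9/20
merge 13/50 + 29/100 → 11/20
merge 9/20 + 11/20 → 1
L = 1/10 + 11/50 + 29/100 + 9/20 + 11/20 + 1 = 261/100 = 2.61 bits/symbol.

2.61 bits/symbol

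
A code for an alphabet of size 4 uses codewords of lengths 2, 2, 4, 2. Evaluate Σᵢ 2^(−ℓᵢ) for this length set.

With common denominator 2^4 = 16: Σ 2^(−ℓᵢ) = 4/16 + 4/16 + 1/16 + 4/16 = 13/16 = 0.8125.

0.8125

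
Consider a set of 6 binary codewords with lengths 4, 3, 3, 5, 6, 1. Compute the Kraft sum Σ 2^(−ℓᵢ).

0.859375

With common denominator 2^6 = 64: Σ 2^(−ℓᵢ) = 4/64 + 8/64 + 8/64 + 2/64 + 1/64 + 32/64 = 55/64 = 0.859375.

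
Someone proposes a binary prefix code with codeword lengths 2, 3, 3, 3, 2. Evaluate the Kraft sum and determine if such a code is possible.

With common denominator 2^3 = 8: Σ 2^(−ℓᵢ) = 2/8 + 1/8 + 1/8 + 1/8 + 2/8 = 7/8 = 0.875.
Kraft's inequality requires Σ ≤ 1; here Σ = 0.875 ≤ 1, so such a prefix code exists.

0.875; yes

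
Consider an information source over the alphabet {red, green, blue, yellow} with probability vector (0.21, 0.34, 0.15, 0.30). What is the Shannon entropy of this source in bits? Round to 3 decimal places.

1.934 bits

H = −Σ pᵢ log₂ pᵢ.
−0.21·log₂(0.21) = 0.4728
−0.34·log₂(0.34) = 0.5292
−0.15·log₂(0.15) = 0.4105
−0.30·log₂(0.30) = 0.5211
Sum ≈ 1.9336 → 1.934 bits.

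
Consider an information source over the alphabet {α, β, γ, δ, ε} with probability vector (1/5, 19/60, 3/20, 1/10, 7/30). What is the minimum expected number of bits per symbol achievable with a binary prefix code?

Repeatedly combine the two least-probable nodes; the expected code length is the sum of the merged weights.
merge 1/10 + 3/20 → 1/4
merge 1/5 + 7/30 → 13/30
merge 1/4 + 19/60 → 17/30
merge 13/30 + 17/30 → 1
L = 1/4 + 13/30 + 17/30 + 1 = 9/4 = 2.25 bits/symbol.

2.25 bits/symbol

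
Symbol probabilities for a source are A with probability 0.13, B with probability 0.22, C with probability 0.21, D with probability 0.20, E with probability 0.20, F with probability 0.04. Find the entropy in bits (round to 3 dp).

H = −Σ pᵢ log₂ pᵢ.
−0.13·log₂(0.13) = 0.3826
−0.22·log₂(0.22) = 0.4806
−0.21·log₂(0.21) = 0.4728
−0.20·log₂(0.20) = 0.4644
−0.20·log₂(0.20) = 0.4644
−0.04·log₂(0.04) = 0.1858
Sum ≈ 2.4506 → 2.451 bits.

2.451 bits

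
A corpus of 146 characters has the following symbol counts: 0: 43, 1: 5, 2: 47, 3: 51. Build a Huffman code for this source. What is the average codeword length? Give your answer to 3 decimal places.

1.979 bits/symbol

Probabilities are the counts divided by 146.
Repeatedly combine the two least-probable nodes; the expected code length is the sum of the merged weights.
merge 5/146 + 43/146 → 24/73
merge 47/146 + 24/73 → 95/146
merge 51/146 + 95/146 → 1
L = 24/73 + 95/146 + 1 = 289/146 ≈ 1.979 bits/symbol.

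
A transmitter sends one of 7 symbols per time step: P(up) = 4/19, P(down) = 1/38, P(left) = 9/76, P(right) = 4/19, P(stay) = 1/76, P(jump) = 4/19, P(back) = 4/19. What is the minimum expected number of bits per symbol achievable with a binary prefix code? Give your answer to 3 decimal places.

2.566 bits/symbol

Repeatedly combine the two least-probable nodes; the expected code length is the sum of the merged weights.
merge 1/76 + 1/38 → 3/76
merge 3/76 + 9/76 → 3/19
merge 3/19 + 4/19 → 7/19
merge 4/19 + 4/19 → 8/19
merge 4/19 + 7/19 → 11/19
merge 8/19 + 11/19 → 1
L = 3/76 + 3/19 + 7/19 + 8/19 + 11/19 + 1 = 195/76 ≈ 2.566 bits/symbol.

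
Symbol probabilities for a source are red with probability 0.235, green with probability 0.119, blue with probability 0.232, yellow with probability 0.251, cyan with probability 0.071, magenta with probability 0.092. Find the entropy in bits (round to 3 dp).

2.434 bits

H = −Σ pᵢ log₂ pᵢ.
−0.235·log₂(0.235) = 0.4910
−0.119·log₂(0.119) = 0.3654
−0.232·log₂(0.232) = 0.4890
−0.251·log₂(0.251) = 0.5006
−0.071·log₂(0.071) = 0.2709
−0.092·log₂(0.092) = 0.3167
Sum ≈ 2.4336 → 2.434 bits.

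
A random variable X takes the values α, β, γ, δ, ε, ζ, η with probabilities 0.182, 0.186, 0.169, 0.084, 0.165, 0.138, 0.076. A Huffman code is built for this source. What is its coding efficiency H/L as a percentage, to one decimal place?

Entropy H = −Σ p log₂ p ≈ 2.7381 bits.
Huffman merges: 19/250+21/250→4/25; 69/500+4/25→149/500; 33/200+169/1000→167/500; 91/500+93/500→46/125; 149/500+167/500→79/125; 46/125+79/125→1. L = 349/125 ≈ 2.7920.
Efficiency = H/L = 2.7381/2.7920 = 98.1%.

98.1%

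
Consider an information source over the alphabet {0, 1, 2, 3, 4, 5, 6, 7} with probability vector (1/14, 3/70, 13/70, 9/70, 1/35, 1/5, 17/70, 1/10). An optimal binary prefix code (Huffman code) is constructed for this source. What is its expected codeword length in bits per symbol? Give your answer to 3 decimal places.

Repeatedly combine the two least-probable nodes; the expected code length is the sum of the merged weights.
merge 1/35 + 3/70 → 1/14
merge 1/14 + 1/14 → 1/7
merge 1/10 + 9/70 → 8/35
merge 1/7 + 13/70 → 23/70
merge 1/5 + 8/35 → 3/7
merge 17/70 + 23/70 → 4/7
merge 3/7 + 4/7 → 1
L = 1/14 + 1/7 + 8/35 + 23/70 + 3/7 + 4/7 + 1 = 97/35 ≈ 2.771 bits/symbol.

2.771 bits/symbol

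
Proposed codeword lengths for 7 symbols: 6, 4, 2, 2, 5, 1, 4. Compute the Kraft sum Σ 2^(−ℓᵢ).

With common denominator 2^6 = 64: Σ 2^(−ℓᵢ) = 1/64 + 4/64 + 16/64 + 16/64 + 2/64 + 32/64 + 4/64 = 75/64 = 1.171875.

1.171875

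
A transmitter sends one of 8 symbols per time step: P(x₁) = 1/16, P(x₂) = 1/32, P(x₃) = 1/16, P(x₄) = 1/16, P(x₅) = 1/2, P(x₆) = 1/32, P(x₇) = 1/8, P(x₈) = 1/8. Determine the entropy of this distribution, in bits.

2.3125 bits

Each probability is a power of 1/2, so log₂(1/p) is an integer.
H = Σ p·log₂(1/p) = 1/16·4 + 1/32·5 + 1/16·4 + 1/16·4 + 1/2·1 + 1/32·5 + 1/8·3 + 1/8·3 = 2.3125 bits.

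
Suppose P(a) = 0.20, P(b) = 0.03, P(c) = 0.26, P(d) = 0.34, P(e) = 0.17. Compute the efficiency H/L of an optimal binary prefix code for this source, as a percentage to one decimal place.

Entropy H = −Σ p log₂ p ≈ 2.0852 bits.
Huffman merges: 3/100+17/100→1/5; 1/5+1/5→2/5; 13/50+17/50→3/5; 2/5+3/5→1. L = 11/5 ≈ 2.2000.
Efficiency = H/L = 2.0852/2.2000 = 94.8%.

94.8%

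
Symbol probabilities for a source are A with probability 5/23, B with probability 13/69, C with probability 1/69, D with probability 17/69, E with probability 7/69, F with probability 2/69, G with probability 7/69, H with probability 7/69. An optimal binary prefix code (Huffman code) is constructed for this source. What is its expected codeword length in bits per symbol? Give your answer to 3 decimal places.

2.725 bits/symbol

Repeatedly combine the two least-probable nodes; the expected code length is the sum of the merged weights.
merge 1/69 + 2/69 → 1/23
merge 1/23 + 7/69 → 10/69
merge 7/69 + 7/69 → 14/69
merge 10/69 + 13/69 → 1/3
merge 14/69 + 5/23 → 29/69
merge 17/69 + 1/3 → 40/69
merge 29/69 + 40/69 → 1
L = 1/23 + 10/69 + 14/69 + 1/3 + 29/69 + 40/69 + 1 = 188/69 ≈ 2.725 bits/symbol.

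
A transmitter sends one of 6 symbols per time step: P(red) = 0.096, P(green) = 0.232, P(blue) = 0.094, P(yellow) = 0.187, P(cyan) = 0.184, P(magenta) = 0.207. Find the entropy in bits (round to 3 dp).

2.506 bits

H = −Σ pᵢ log₂ pᵢ.
−0.096·log₂(0.096) = 0.3246
−0.232·log₂(0.232) = 0.4890
−0.094·log₂(0.094) = 0.3207
−0.187·log₂(0.187) = 0.4523
−0.184·log₂(0.184) = 0.4494
−0.207·log₂(0.207) = 0.4704
Sum ≈ 2.5063 → 2.506 bits.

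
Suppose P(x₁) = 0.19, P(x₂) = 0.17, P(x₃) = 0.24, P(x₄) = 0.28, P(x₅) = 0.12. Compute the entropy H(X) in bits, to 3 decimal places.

2.265 bits

H = −Σ pᵢ log₂ pᵢ.
−0.19·log₂(0.19) = 0.4552
−0.17·log₂(0.17) = 0.4346
−0.24·log₂(0.24) = 0.4941
−0.28·log₂(0.28) = 0.5142
−0.12·log₂(0.12) = 0.3671
Sum ≈ 2.2652 → 2.265 bits.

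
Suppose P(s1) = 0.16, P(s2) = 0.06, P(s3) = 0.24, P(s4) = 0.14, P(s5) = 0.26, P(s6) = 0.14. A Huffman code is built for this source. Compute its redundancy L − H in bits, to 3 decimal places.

0.040 bits

Entropy H = −Σ p log₂ p ≈ 2.4602 bits.
Huffman merges: 3/50+7/50→1/5; 7/50+4/25→3/10; 1/5+6/25→11/25; 13/50+3/10→14/25; 11/25+14/25→1. L = 5/2 ≈ 2.5000.
L − H = 2.5000 − 2.4602 = 0.040 bits.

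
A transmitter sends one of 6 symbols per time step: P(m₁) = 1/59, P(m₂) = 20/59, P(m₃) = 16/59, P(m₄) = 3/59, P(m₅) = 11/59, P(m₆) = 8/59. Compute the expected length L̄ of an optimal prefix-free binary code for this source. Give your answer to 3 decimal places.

Repeatedly combine the two least-probable nodes; the expected code length is the sum of the merged weights.
merge 1/59 + 3/59 → 4/59
merge 4/59 + 8/59 → 12/59
merge 11/59 + 12/59 → 23/59
merge 16/59 + 20/59 → 36/59
merge 23/59 + 36/59 → 1
L = 4/59 + 12/59 + 23/59 + 36/59 + 1 = 134/59 ≈ 2.271 bits/symbol.

2.271 bits/symbol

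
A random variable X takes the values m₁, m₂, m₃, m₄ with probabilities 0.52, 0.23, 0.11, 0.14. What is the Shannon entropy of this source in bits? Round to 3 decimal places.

H = −Σ pᵢ log₂ pᵢ.
−0.52·log₂(0.52) = 0.4906
−0.23·log₂(0.23) = 0.4877
−0.11·log₂(0.11) = 0.3503
−0.14·log₂(0.14) = 0.3971
Sum ≈ 1.7256 → 1.726 bits.

1.726 bits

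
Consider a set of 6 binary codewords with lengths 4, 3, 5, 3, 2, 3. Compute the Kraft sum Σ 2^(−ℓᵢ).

With common denominator 2^5 = 32: Σ 2^(−ℓᵢ) = 2/32 + 4/32 + 1/32 + 4/32 + 8/32 + 4/32 = 23/32 = 0.71875.

0.71875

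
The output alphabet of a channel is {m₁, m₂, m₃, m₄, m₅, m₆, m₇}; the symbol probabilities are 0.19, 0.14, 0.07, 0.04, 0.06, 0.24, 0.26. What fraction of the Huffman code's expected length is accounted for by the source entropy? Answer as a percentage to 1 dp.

98.8%

Entropy H = −Σ p log₂ p ≈ 2.5496 bits.
Huffman merges: 1/25+3/50→1/10; 7/100+1/10→17/100; 7/50+17/100→31/100; 19/100+6/25→43/100; 13/50+31/100→57/100; 43/100+57/100→1. L = 129/50 ≈ 2.5800.
Efficiency = H/L = 2.5496/2.5800 = 98.8%.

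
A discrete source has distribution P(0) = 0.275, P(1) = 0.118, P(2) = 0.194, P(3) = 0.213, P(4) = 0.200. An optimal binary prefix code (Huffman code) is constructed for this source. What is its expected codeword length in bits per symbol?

Repeatedly combine the two least-probable nodes; the expected code length is the sum of the merged weights.
merge 59/500 + 97/500 → 39/125
merge 1/5 + 213/1000 → 413/1000
merge 11/40 + 39/125 → 587/1000
merge 413/1000 + 587/1000 → 1
L = 39/125 + 413/1000 + 587/1000 + 1 = 289/125 = 2.312 bits/symbol.

2.312 bits/symbol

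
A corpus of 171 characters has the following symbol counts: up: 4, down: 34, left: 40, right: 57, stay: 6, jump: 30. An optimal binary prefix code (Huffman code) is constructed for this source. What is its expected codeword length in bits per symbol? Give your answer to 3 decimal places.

Probabilities are the counts divided by 171.
Repeatedly combine the two least-probable nodes; the expected code length is the sum of the merged weights.
merge 4/171 + 2/57 → 10/171
merge 10/171 + 10/57 → 40/171
merge 34/171 + 40/171 → 74/171
merge 40/171 + 1/3 → 97/171
merge 74/171 + 97/171 → 1
L = 10/171 + 40/171 + 74/171 + 97/171 + 1 = 392/171 ≈ 2.292 bits/symbol.

2.292 bits/symbol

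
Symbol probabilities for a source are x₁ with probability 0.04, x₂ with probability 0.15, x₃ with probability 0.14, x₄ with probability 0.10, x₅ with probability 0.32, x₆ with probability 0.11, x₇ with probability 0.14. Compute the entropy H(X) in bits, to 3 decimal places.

2.599 bits

H = −Σ pᵢ log₂ pᵢ.
−0.04·log₂(0.04) = 0.1858
−0.15·log₂(0.15) = 0.4105
−0.14·log₂(0.14) = 0.3971
−0.10·log₂(0.10) = 0.3322
−0.32·log₂(0.32) = 0.5260
−0.11·log₂(0.11) = 0.3503
−0.14·log₂(0.14) = 0.3971
Sum ≈ 2.5990 → 2.599 bits.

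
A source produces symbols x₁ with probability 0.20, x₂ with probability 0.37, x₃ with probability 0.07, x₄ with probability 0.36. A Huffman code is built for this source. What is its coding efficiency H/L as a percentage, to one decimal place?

Entropy H = −Σ p log₂ p ≈ 1.7943 bits.
Huffman merges: 7/100+1/5→27/100; 27/100+9/25→63/100; 37/100+63/100→1. L = 19/10 ≈ 1.9000.
Efficiency = H/L = 1.7943/1.9000 = 94.4%.

94.4%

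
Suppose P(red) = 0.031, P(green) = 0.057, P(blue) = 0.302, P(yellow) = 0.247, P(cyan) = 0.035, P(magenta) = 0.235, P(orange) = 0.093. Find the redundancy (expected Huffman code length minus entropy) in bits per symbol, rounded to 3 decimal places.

0.015 bits

Entropy H = −Σ p log₂ p ≈ 2.3898 bits.
Huffman merges: 31/1000+7/200→33/500; 57/1000+33/500→123/1000; 93/1000+123/1000→27/125; 27/125+47/200→451/1000; 247/1000+151/500→549/1000; 451/1000+549/1000→1. L = 481/200 ≈ 2.4050.
L − H = 2.4050 − 2.3898 = 0.015 bits.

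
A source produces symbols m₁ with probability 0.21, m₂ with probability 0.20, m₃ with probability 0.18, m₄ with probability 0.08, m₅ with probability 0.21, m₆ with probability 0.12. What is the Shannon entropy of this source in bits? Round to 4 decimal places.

2.5139 bits

H = −Σ pᵢ log₂ pᵢ.
−0.21·log₂(0.21) = 0.4728
−0.20·log₂(0.20) = 0.4644
−0.18·log₂(0.18) = 0.4453
−0.08·log₂(0.08) = 0.2915
−0.21·log₂(0.21) = 0.4728
−0.12·log₂(0.12) = 0.3671
Sum ≈ 2.5139 → 2.5139 bits.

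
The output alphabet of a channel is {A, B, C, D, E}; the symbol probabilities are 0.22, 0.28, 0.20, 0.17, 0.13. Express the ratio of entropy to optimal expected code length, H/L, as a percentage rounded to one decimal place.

Entropy H = −Σ p log₂ p ≈ 2.2764 bits.
Huffman merges: 13/100+17/100→3/10; 1/5+11/50→21/50; 7/25+3/10→29/50; 21/50+29/50→1. L = 23/10 ≈ 2.3000.
Efficiency = H/L = 2.2764/2.3000 = 99.0%.

99.0%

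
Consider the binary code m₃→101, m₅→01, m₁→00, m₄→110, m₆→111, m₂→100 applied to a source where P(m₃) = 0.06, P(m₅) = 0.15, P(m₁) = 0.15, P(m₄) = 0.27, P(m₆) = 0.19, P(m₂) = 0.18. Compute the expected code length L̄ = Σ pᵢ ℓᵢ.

2.7 bits/symbol

L̄ = Σ pᵢ·ℓᵢ = 0.06·3 + 0.15·2 + 0.15·2 + 0.27·3 + 0.19·3 + 0.18·3 = 2.7 bits/symbol.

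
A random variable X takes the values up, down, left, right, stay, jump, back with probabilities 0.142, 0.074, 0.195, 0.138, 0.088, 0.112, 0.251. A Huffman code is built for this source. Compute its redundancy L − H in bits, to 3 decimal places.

0.021 bits

Entropy H = −Σ p log₂ p ≈ 2.6949 bits.
Huffman merges: 37/500+11/125→81/500; 14/125+69/500→1/4; 71/500+81/500→38/125; 39/200+1/4→89/200; 251/1000+38/125→111/200; 89/200+111/200→1. L = 679/250 ≈ 2.7160.
L − H = 2.7160 − 2.6949 = 0.021 bits.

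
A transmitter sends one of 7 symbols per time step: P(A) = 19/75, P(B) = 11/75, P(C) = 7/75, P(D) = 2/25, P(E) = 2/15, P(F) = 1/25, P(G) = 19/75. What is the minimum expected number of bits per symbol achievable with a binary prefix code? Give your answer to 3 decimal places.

2.613 bits/symbol

Repeatedly combine the two least-probable nodes; the expected code length is the sum of the merged weights.
merge 1/25 + 2/25 → 3/25
merge 7/75 + 3/25 → 16/75
merge 2/15 + 11/75 → 7/25
merge 16/75 + 19/75 → 7/15
merge 19/75 + 7/25 → 8/15
merge 7/15 + 8/15 → 1
L = 3/25 + 16/75 + 7/25 + 7/15 + 8/15 + 1 = 196/75 ≈ 2.613 bits/symbol.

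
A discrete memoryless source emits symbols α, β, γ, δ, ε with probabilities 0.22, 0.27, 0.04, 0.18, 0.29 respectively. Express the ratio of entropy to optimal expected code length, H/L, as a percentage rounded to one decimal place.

Entropy H = −Σ p log₂ p ≈ 2.1396 bits.
Huffman merges: 1/25+9/50→11/50; 11/50+11/50→11/25; 27/100+29/100→14/25; 11/25+14/25→1. L = 111/50 ≈ 2.2200.
Efficiency = H/L = 2.1396/2.2200 = 96.4%.

96.4%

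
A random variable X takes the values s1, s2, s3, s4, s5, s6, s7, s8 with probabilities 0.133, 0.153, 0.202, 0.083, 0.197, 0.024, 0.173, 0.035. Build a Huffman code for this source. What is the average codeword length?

2.802 bits/symbol

Repeatedly combine the two least-probable nodes; the expected code length is the sum of the merged weights.
merge 3/125 + 7/200 → 59/1000
merge 59/1000 + 83/1000 → 71/500
merge 133/1000 + 71/500 → 11/40
merge 153/1000 + 173/1000 → 163/500
merge 197/1000 + 101/500 → 399/1000
merge 11/40 + 163/500 → 601/1000
merge 399/1000 + 601/1000 → 1
L = 59/1000 + 71/500 + 11/40 + 163/500 + 399/1000 + 601/1000 + 1 = 1401/500 = 2.802 bits/symbol.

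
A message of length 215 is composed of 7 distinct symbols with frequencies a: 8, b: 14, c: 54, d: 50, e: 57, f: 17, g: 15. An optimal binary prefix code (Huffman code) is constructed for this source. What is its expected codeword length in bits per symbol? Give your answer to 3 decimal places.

2.502 bits/symbol

Probabilities are the counts divided by 215.
Repeatedly combine the two least-probable nodes; the expected code length is the sum of the merged weights.
merge 8/215 + 14/215 → 22/215
merge 3/43 + 17/215 → 32/215
merge 22/215 + 32/215 → 54/215
merge 10/43 + 54/215 → 104/215
merge 54/215 + 57/215 → 111/215
merge 104/215 + 111/215 → 1
L = 22/215 + 32/215 + 54/215 + 104/215 + 111/215 + 1 = 538/215 ≈ 2.502 bits/symbol.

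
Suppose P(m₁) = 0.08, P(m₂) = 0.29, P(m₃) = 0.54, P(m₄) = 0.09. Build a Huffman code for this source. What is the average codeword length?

Repeatedly combine the two least-probable nodes; the expected code length is the sum of the merged weights.
merge 2/25 + 9/100 → 17/100
merge 17/100 + 29/100 → 23/50
merge 23/50 + 27/50 → 1
L = 17/100 + 23/50 + 1 = 163/100 = 1.63 bits/symbol.

1.63 bits/symbol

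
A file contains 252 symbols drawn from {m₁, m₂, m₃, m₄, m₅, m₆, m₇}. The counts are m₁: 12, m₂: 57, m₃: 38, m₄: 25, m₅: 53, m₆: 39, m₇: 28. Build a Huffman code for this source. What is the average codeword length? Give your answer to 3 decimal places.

Probabilities are the counts divided by 252.
Repeatedly combine the two least-probable nodes; the expected code length is the sum of the merged weights.
merge 1/21 + 25/252 → 37/252
merge 1/9 + 37/252 → 65/252
merge 19/126 + 13/84 → 11/36
merge 53/252 + 19/84 → 55/126
merge 65/252 + 11/36 → 71/126
merge 55/126 + 71/126 → 1
L = 37/252 + 65/252 + 11/36 + 55/126 + 71/126 + 1 = 683/252 ≈ 2.710 bits/symbol.

2.710 bits/symbol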